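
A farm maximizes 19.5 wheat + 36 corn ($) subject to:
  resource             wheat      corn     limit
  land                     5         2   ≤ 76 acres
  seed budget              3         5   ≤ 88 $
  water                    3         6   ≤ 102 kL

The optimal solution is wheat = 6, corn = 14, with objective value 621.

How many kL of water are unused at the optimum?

water used = 3·6 + 6·14 = 102; slack = 102 − 102 = 0.

0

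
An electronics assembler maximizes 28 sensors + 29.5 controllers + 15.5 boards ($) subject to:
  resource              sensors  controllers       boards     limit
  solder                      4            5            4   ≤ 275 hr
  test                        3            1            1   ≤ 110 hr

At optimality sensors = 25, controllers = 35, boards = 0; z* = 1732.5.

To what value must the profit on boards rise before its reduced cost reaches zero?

24

At the optimum: solder uses 275 of 275 (binding); test uses 110 of 110 (binding).
From A_Bᵀ y = c: 4·y_solder + 3·y_test = 28; 5·y_solder + 1·y_test = 29.5.
This yields shadow prices y_solder = 5.5, y_test = 2.
boards enters the basis when its profit ≥ yᵀa₃ = 5.5·4 + 2·1 = 24.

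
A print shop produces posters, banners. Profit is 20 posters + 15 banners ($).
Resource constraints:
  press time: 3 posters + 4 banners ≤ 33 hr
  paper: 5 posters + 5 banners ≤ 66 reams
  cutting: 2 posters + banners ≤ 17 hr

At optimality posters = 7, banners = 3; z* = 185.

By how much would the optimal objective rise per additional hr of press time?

2

At the optimum: press time uses 33 of 33 (binding); paper uses 50 of 66 (slack = 16); cutting uses 17 of 17 (binding).
By complementary slackness, y = 0 for the non-binding constraint.
The binding rows give the dual system: 3·y_press time + 2·y_cutting = 20 and 4·y_press time + 1·y_cutting = 15.
Solving: y_press time = 2, y_cutting = 7.
Shadow price of press time = 2.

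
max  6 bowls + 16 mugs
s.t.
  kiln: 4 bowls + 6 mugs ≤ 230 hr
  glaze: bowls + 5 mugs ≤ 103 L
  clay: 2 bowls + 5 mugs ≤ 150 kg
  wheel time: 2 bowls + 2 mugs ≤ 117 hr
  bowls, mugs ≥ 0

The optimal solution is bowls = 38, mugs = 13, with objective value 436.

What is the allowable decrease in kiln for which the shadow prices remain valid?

Binding constraints: kiln, glaze. The basis is B = [[4,6],[1,5]] with det 14.
Per unit decrease in kiln, x* moves by d = (-0.3571, 0.0714).
The basis stays optimal until bowls reaches 0; allowable decrease = 106.4 hr.

106.4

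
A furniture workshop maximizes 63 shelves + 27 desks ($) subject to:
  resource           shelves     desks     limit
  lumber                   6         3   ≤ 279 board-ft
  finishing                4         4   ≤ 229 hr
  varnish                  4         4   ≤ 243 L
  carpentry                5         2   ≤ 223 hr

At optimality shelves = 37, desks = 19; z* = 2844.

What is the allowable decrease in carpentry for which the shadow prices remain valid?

Binding constraints: lumber, carpentry. The basis is B = [[6,3],[5,2]] with det -3.
Per unit decrease in carpentry, x* moves by d = (-1, 2).
The basis stays optimal until finishing becomes binding; allowable decrease = 1.25 hr.

1.25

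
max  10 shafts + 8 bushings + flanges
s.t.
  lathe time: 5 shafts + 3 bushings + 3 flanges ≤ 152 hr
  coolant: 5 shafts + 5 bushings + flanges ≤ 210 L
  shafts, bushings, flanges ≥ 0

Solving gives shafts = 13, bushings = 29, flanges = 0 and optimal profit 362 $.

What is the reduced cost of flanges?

At the optimum: lathe time uses 152 of 152 (binding); coolant uses 210 of 210 (binding).
The binding rows give the dual system: 5·y_lathe time + 5·y_coolant = 10 and 3·y_lathe time + 5·y_coolant = 8.
→ y_lathe time = 1 and y_coolant = 1.
Reduced cost of flanges: c₃ − yᵀa₃ = 1 − (1·3 + 1·1) = 1 − 4 = -3.

-3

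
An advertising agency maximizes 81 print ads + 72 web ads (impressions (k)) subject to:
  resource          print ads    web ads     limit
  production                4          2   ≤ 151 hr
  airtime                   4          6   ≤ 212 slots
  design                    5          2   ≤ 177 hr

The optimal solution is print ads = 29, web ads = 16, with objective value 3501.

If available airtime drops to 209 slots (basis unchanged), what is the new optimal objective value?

3474

At the optimum: production uses 148 of 151 (slack = 3); airtime uses 212 of 212 (binding); design uses 177 of 177 (binding).
Slack constraints have shadow price 0 (complementary slackness).
From A_Bᵀ y = c: 4·y_airtime + 5·y_design = 81; 6·y_airtime + 2·y_design = 72.
This yields shadow prices y_airtime = 9, y_design = 9.
Δz = y_airtime·Δb = 9 × (-3) = -27, so new z* = 3501 − 27 = 3474.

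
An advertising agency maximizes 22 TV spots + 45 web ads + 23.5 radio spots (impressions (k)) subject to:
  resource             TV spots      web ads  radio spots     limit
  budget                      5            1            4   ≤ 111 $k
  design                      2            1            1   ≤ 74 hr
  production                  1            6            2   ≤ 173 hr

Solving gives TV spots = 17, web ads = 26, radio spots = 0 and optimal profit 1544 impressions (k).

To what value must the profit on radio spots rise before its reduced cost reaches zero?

26

At the optimum: budget uses 111 of 111 (binding); design uses 60 of 74 (slack = 14); production uses 173 of 173 (binding).
Since design is not tight, its dual is 0.
Dual feasibility on the basic columns requires 5·y_budget + 1·y_production = 22, 1·y_budget + 6·y_production = 45.
This yields shadow prices y_budget = 3, y_production = 7.
radio spots enters the basis when its profit ≥ yᵀa₃ = 3·4 + 7·2 = 26.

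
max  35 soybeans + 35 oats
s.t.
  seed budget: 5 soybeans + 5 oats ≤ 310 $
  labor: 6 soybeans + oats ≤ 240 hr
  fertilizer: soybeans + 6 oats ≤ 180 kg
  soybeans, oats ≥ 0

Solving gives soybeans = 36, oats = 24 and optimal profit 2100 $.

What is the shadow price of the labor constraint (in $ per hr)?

5

Check each constraint at x*: seed budget 300/310 (slack 10); labor 240/240 (tight); fertilizer 180/180 (tight).
Since seed budget is not tight, its dual is 0.
Dual feasibility on the basic columns requires 6·y_labor + 1·y_fertilizer = 35, 1·y_labor + 6·y_fertilizer = 35.
This yields shadow prices y_labor = 5, y_fertilizer = 5.
Shadow price of labor = 5.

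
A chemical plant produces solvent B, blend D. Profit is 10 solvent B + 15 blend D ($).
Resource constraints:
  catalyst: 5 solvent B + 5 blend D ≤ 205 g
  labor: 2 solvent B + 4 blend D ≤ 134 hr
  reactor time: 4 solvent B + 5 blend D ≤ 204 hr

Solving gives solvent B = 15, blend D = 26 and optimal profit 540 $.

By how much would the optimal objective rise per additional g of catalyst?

Binding: catalyst and labor. Non-binding: reactor time (14 unused).
Since reactor time is not tight, its dual is 0.
The binding rows give the dual system: 5·y_catalyst + 2·y_labor = 10 and 5·y_catalyst + 4·y_labor = 15.
→ y_catalyst = 1 and y_labor = 2.5.
Shadow price of catalyst = 1.

1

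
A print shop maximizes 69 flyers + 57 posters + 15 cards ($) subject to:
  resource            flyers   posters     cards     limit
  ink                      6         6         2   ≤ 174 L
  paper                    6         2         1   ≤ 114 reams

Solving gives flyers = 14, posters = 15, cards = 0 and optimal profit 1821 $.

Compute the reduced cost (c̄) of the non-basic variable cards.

Check each constraint at x*: ink 174/174 (tight); paper 114/114 (tight).
From A_Bᵀ y = c: 6·y_ink + 6·y_paper = 69; 6·y_ink + 2·y_paper = 57.
→ y_ink = 8.5 and y_paper = 3.
Reduced cost of cards: c₃ − yᵀa₃ = 15 − (8.5·2 + 3·1) = 15 − 20 = -5.

-5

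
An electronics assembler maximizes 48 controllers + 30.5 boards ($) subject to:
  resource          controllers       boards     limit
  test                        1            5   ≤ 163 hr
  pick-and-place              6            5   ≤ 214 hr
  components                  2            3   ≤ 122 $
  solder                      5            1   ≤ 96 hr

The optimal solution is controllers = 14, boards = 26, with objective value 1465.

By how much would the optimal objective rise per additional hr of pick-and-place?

5.5

At the optimum: test uses 144 of 163 (slack = 19); pick-and-place uses 214 of 214 (binding); components uses 106 of 122 (slack = 16); solder uses 96 of 96 (binding).
By complementary slackness, y = 0 for the non-binding constraints.
Dual feasibility on the basic columns requires 6·y_pick-and-place + 5·y_solder = 48, 5·y_pick-and-place + 1·y_solder = 30.5.
→ y_pick-and-place = 5.5 and y_solder = 3.
Shadow price of pick-and-place = 5.5.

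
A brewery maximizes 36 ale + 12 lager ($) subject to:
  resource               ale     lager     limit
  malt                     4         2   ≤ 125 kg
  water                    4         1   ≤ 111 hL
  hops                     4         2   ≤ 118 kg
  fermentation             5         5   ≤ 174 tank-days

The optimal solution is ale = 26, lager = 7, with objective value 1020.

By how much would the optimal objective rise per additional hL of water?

Binding: water and hops. Non-binding: malt (7 unused), fermentation (9 unused).
By complementary slackness, y = 0 for the non-binding constraints.
The binding rows give the dual system: 4·y_water + 4·y_hops = 36 and 1·y_water + 2·y_hops = 12.
Solving: y_water = 6, y_hops = 3.
Shadow price of water = 6.

6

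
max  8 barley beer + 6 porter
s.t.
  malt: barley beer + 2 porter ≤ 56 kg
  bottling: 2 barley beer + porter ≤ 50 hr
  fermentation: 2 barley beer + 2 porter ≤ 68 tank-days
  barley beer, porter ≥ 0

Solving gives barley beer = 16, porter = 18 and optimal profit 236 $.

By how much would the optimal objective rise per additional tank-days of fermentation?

At the optimum: malt uses 52 of 56 (slack = 4); bottling uses 50 of 50 (binding); fermentation uses 68 of 68 (binding).
Since malt is not tight, its dual is 0.
The binding rows give the dual system: 2·y_bottling + 2·y_fermentation = 8 and 1·y_bottling + 2·y_fermentation = 6.
→ y_bottling = 2 and y_fermentation = 2.
Shadow price of fermentation = 2.

2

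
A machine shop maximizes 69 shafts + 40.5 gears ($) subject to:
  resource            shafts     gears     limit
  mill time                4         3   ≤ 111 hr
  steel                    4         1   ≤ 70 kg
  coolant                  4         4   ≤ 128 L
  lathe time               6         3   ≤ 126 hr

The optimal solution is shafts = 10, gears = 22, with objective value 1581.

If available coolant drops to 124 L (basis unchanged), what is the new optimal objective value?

At the optimum: mill time uses 106 of 111 (slack = 5); steel uses 62 of 70 (slack = 8); coolant uses 128 of 128 (binding); lathe time uses 126 of 126 (binding).
Slack constraints have shadow price 0 (complementary slackness).
From A_Bᵀ y = c: 4·y_coolant + 6·y_lathe time = 69; 4·y_coolant + 3·y_lathe time = 40.5.
This yields shadow prices y_coolant = 3, y_lathe time = 9.5.
Δz = y_coolant·Δb = 3 × (-4) = -12, so new z* = 1581 − 12 = 1569.

1569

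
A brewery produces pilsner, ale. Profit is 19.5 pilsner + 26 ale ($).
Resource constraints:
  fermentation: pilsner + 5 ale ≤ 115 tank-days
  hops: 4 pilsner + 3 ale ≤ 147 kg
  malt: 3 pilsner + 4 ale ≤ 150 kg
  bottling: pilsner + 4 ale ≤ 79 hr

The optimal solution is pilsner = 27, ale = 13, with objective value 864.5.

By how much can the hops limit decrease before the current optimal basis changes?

87.75

Binding constraints: hops, bottling. The basis is B = [[4,3],[1,4]] with det 13.
Per unit decrease in hops, x* moves by d = (-0.3077, 0.0769).
The basis stays optimal until pilsner reaches 0; allowable decrease = 87.75 kg.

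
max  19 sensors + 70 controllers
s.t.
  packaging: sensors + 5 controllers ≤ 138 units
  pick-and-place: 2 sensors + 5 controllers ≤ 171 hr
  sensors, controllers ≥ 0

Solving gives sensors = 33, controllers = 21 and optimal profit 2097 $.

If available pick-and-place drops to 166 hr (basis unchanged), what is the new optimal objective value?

Check each constraint at x*: packaging 138/138 (tight); pick-and-place 171/171 (tight).
Dual feasibility on the basic columns requires 1·y_packaging + 2·y_pick-and-place = 19, 5·y_packaging + 5·y_pick-and-place = 70.
This yields shadow prices y_packaging = 9, y_pick-and-place = 5.
Δz = y_pick-and-place·Δb = 5 × (-5) = -25, so new z* = 2097 − 25 = 2072.

2072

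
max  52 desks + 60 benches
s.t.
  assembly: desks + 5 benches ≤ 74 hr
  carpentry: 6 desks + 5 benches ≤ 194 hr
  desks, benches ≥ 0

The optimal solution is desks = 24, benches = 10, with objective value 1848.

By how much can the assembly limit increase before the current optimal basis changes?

Binding constraints: assembly, carpentry. The basis is B = [[1,5],[6,5]] with det -25.
Per unit increase in assembly, x* moves by d = (-0.2, 0.24).
The basis stays optimal until desks reaches 0; allowable increase = 120 hr.

120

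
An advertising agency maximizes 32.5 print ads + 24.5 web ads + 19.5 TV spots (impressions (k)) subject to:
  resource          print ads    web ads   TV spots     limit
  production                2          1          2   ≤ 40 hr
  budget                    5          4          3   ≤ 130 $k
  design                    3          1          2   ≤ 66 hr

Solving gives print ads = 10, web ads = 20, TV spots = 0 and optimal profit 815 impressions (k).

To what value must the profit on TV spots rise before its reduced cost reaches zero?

Check each constraint at x*: production 40/40 (tight); budget 130/130 (tight); design 50/66 (slack 16).
Slack constraints have shadow price 0 (complementary slackness).
The binding rows give the dual system: 2·y_production + 5·y_budget = 32.5 and 1·y_production + 4·y_budget = 24.5.
This yields shadow prices y_production = 2.5, y_budget = 5.5.
TV spots enters the basis when its profit ≥ yᵀa₃ = 2.5·2 + 5.5·3 = 21.5.

21.5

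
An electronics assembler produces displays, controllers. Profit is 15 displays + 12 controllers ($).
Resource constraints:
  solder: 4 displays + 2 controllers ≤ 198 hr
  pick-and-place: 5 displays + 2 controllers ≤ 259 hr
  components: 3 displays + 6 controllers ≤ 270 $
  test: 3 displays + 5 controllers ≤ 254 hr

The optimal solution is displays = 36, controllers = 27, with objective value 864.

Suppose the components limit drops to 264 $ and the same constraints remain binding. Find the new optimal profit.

858

Check each constraint at x*: solder 198/198 (tight); pick-and-place 234/259 (slack 25); components 270/270 (tight); test 243/254 (slack 11).
Slack constraints have shadow price 0 (complementary slackness).
Dual feasibility on the basic columns requires 4·y_solder + 3·y_components = 15, 2·y_solder + 6·y_components = 12.
Solving: y_solder = 3, y_components = 1.
Δz = y_components·Δb = 1 × (-6) = -6, so new z* = 864 − 6 = 858.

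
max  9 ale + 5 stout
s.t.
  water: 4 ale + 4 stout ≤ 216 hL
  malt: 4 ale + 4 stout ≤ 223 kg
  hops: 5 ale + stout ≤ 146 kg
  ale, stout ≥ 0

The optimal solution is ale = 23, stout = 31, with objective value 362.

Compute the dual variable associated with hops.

At the optimum: water uses 216 of 216 (binding); malt uses 216 of 223 (slack = 7); hops uses 146 of 146 (binding).
By complementary slackness, y = 0 for the non-binding constraint.
From A_Bᵀ y = c: 4·y_water + 5·y_hops = 9; 4·y_water + 1·y_hops = 5.
Solving: y_water = 1, y_hops = 1.
Shadow price of hops = 1.

1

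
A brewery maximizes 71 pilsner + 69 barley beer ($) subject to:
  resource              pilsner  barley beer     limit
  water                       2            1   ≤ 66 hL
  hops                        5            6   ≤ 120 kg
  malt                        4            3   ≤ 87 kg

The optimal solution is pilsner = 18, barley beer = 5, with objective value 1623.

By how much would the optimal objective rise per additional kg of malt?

9

Check each constraint at x*: water 41/66 (slack 25); hops 120/120 (tight); malt 87/87 (tight).
By complementary slackness, y = 0 for the non-binding constraint.
Dual feasibility on the basic columns requires 5·y_hops + 4·y_malt = 71, 6·y_hops + 3·y_malt = 69.
This yields shadow prices y_hops = 7, y_malt = 9.
Shadow price of malt = 9.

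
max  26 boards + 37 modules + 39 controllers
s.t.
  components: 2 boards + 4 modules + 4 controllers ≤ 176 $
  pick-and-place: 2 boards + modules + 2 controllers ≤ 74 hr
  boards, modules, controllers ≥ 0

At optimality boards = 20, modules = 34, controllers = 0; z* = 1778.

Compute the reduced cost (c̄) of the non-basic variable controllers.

At the optimum: components uses 176 of 176 (binding); pick-and-place uses 74 of 74 (binding).
The binding rows give the dual system: 2·y_components + 2·y_pick-and-place = 26 and 4·y_components + 1·y_pick-and-place = 37.
→ y_components = 8 and y_pick-and-place = 5.
Reduced cost of controllers: c₃ − yᵀa₃ = 39 − (8·4 + 5·2) = 39 − 42 = -3.

-3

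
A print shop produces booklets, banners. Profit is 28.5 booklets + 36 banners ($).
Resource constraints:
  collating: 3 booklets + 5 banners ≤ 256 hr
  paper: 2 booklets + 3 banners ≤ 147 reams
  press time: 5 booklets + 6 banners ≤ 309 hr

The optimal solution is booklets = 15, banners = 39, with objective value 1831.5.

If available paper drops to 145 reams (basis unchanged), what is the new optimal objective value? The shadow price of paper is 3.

1825.5

Δb = -2, so new z* = 1831.5 + (3)·(-2) = 1831.5 − 6 = 1825.5.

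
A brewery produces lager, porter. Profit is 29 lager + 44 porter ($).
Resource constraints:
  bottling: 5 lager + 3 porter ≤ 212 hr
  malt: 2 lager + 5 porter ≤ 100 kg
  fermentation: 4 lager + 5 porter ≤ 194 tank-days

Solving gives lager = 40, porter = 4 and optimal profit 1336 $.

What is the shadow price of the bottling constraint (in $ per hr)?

Check each constraint at x*: bottling 212/212 (tight); malt 100/100 (tight); fermentation 180/194 (slack 14).
Since fermentation is not tight, its dual is 0.
Dual feasibility on the basic columns requires 5·y_bottling + 2·y_malt = 29, 3·y_bottling + 5·y_malt = 44.
This yields shadow prices y_bottling = 3, y_malt = 7.
Shadow price of bottling = 3.

3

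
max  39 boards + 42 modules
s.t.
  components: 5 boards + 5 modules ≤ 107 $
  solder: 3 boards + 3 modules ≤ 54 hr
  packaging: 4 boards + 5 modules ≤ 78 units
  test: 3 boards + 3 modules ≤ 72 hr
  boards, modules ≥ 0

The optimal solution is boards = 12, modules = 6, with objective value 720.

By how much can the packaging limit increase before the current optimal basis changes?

12

Binding constraints: solder, packaging. The basis is B = [[3,3],[4,5]] with det 3.
Per unit increase in packaging, x* moves by d = (-1, 1).
The basis stays optimal until boards reaches 0; allowable increase = 12 units.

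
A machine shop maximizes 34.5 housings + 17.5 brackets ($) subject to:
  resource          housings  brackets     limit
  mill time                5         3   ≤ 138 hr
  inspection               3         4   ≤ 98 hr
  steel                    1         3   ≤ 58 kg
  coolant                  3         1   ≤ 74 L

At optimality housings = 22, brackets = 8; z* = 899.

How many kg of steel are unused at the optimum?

12

steel used = 1·22 + 3·8 = 46; slack = 58 − 46 = 12.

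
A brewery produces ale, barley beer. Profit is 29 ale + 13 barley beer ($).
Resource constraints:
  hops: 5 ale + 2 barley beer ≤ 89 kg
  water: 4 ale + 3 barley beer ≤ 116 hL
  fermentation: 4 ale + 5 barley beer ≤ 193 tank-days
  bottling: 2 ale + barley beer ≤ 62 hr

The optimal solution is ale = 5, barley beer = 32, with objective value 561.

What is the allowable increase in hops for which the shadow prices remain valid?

56

Binding constraints: hops, water. The basis is B = [[5,2],[4,3]] with det 7.
Per unit increase in hops, x* moves by d = (0.4286, -0.5714).
The basis stays optimal until barley beer reaches 0; allowable increase = 56 kg.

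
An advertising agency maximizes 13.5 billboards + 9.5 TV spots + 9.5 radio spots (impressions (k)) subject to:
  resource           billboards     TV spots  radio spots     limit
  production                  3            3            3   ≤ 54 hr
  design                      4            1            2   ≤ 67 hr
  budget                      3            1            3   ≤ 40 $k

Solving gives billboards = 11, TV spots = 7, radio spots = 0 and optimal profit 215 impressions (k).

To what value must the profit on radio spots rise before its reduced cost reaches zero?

13.5

Binding: production and budget. Non-binding: design (16 unused).
Slack constraints have shadow price 0 (complementary slackness).
From A_Bᵀ y = c: 3·y_production + 3·y_budget = 13.5; 3·y_production + 1·y_budget = 9.5.
Solving: y_production = 2.5, y_budget = 2.
radio spots enters the basis when its profit ≥ yᵀa₃ = 2.5·3 + 2·3 = 13.5.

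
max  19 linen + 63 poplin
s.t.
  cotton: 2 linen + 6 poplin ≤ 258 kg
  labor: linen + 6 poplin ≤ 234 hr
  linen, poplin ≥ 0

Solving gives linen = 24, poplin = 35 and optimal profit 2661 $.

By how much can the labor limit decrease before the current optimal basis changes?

Binding constraints: cotton, labor. The basis is B = [[2,6],[1,6]] with det 6.
Per unit decrease in labor, x* moves by d = (1, -0.3333).
The basis stays optimal until poplin reaches 0; allowable decrease = 105 hr.

105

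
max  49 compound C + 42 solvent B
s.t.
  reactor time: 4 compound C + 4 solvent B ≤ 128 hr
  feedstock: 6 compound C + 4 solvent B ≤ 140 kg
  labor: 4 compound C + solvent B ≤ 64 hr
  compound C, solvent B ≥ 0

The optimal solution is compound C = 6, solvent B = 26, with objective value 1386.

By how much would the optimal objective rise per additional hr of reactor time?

Binding: reactor time and feedstock. Non-binding: labor (14 unused).
Since labor is not tight, its dual is 0.
The binding rows give the dual system: 4·y_reactor time + 6·y_feedstock = 49 and 4·y_reactor time + 4·y_feedstock = 42.
This yields shadow prices y_reactor time = 7, y_feedstock = 3.5.
Shadow price of reactor time = 7.

7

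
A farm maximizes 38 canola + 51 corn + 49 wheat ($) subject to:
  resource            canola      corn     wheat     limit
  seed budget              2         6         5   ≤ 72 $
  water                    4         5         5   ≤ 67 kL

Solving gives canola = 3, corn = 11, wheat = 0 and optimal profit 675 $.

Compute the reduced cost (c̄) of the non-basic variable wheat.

At the optimum: seed budget uses 72 of 72 (binding); water uses 67 of 67 (binding).
From A_Bᵀ y = c: 2·y_seed budget + 4·y_water = 38; 6·y_seed budget + 5·y_water = 51.
This yields shadow prices y_seed budget = 1, y_water = 9.
Reduced cost of wheat: c₃ − yᵀa₃ = 49 − (1·5 + 9·5) = 49 − 50 = -1.

-1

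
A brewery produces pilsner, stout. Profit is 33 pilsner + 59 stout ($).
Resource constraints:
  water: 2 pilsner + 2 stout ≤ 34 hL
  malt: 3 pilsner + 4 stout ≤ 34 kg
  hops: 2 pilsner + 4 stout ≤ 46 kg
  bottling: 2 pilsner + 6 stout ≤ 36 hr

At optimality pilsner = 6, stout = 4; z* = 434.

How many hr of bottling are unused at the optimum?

0

bottling used = 2·6 + 6·4 = 36; slack = 36 − 36 = 0.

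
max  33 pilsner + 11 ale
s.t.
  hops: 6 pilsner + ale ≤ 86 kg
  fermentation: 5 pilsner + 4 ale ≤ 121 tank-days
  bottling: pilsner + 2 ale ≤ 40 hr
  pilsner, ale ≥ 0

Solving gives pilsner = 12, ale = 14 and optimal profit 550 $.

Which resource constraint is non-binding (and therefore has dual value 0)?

hops: 86/86 (binding)
fermentation: 116/121 (slack 5)
bottling: 40/40 (binding)
By complementary slackness, a constraint with positive slack has shadow price 0 → fermentation.

fermentation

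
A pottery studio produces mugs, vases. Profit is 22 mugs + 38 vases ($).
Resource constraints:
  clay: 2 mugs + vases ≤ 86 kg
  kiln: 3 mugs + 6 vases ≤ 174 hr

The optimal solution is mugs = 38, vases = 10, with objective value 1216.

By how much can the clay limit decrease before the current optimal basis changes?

Binding constraints: clay, kiln. The basis is B = [[2,1],[3,6]] with det 9.
Per unit decrease in clay, x* moves by d = (-0.6667, 0.3333).
The basis stays optimal until mugs reaches 0; allowable decrease = 57 kg.

57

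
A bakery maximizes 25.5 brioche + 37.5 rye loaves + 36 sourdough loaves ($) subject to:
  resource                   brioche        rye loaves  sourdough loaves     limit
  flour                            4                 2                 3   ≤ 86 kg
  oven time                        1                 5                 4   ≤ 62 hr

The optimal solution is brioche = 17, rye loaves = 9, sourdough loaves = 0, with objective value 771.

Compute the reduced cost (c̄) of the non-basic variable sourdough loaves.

Check each constraint at x*: flour 86/86 (tight); oven time 62/62 (tight).
From A_Bᵀ y = c: 4·y_flour + 1·y_oven time = 25.5; 2·y_flour + 5·y_oven time = 37.5.
→ y_flour = 5 and y_oven time = 5.5.
Reduced cost of sourdough loaves: c₃ − yᵀa₃ = 36 − (5·3 + 5.5·4) = 36 − 37 = -1.

-1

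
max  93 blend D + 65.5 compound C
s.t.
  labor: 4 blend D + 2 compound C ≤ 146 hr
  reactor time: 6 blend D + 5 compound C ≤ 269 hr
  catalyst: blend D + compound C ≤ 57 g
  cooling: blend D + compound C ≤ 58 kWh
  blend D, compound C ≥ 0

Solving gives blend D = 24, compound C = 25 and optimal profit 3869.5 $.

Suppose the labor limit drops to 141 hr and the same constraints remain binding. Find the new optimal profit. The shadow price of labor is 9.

3824.5

Δb = -5, so new z* = 3869.5 + (9)·(-5) = 3869.5 − 45 = 3824.5.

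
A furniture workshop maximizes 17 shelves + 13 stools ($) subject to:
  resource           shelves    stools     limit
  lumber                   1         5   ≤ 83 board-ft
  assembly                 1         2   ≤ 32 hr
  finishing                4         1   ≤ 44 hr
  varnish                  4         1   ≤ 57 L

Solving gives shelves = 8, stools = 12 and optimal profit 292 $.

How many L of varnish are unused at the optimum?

13

varnish used = 4·8 + 1·12 = 44; slack = 57 − 44 = 13.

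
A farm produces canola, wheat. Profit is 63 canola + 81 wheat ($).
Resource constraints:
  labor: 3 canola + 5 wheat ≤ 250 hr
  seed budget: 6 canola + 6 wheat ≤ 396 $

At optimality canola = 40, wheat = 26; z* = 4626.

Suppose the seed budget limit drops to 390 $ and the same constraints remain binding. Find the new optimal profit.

4590

Check each constraint at x*: labor 250/250 (tight); seed budget 396/396 (tight).
From A_Bᵀ y = c: 3·y_labor + 6·y_seed budget = 63; 5·y_labor + 6·y_seed budget = 81.
Solving: y_labor = 9, y_seed budget = 6.
Δz = y_seed budget·Δb = 6 × (-6) = -36, so new z* = 4626 − 36 = 4590.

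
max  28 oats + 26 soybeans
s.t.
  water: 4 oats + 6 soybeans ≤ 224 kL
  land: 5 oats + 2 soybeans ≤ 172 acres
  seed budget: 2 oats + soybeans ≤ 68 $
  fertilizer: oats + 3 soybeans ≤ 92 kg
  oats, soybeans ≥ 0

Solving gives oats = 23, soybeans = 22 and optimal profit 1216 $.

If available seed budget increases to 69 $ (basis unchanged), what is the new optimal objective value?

1224

Check each constraint at x*: water 224/224 (tight); land 159/172 (slack 13); seed budget 68/68 (tight); fertilizer 89/92 (slack 3).
Slack constraints have shadow price 0 (complementary slackness).
From A_Bᵀ y = c: 4·y_water + 2·y_seed budget = 28; 6·y_water + 1·y_seed budget = 26.
This yields shadow prices y_water = 3, y_seed budget = 8.
Δz = y_seed budget·Δb = 8 × (1) = 8, so new z* = 1216 + 8 = 1224.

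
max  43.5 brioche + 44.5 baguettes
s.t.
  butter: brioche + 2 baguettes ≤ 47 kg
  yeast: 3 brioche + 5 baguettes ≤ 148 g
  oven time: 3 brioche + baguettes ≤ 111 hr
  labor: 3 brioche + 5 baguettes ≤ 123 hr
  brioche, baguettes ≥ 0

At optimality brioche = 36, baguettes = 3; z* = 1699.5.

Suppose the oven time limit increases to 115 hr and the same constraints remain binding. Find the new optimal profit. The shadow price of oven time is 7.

1727.5

Δb = 4, so new z* = 1699.5 + (7)·(4) = 1699.5 + 28 = 1727.5.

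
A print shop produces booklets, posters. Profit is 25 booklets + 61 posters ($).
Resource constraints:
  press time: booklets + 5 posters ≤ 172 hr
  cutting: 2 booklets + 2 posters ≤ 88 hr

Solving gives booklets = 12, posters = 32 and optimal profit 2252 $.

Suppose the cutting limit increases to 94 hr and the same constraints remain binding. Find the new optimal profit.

At the optimum: press time uses 172 of 172 (binding); cutting uses 88 of 88 (binding).
The binding rows give the dual system: 1·y_press time + 2·y_cutting = 25 and 5·y_press time + 2·y_cutting = 61.
This yields shadow prices y_press time = 9, y_cutting = 8.
Δz = y_cutting·Δb = 8 × (6) = 48, so new z* = 2252 + 48 = 2300.

2300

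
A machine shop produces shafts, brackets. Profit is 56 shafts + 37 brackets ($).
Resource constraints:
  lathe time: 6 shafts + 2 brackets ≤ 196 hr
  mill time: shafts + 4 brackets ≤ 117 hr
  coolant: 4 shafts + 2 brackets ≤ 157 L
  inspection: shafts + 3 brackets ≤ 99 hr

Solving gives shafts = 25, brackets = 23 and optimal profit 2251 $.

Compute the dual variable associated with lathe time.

8.5

At the optimum: lathe time uses 196 of 196 (binding); mill time uses 117 of 117 (binding); coolant uses 146 of 157 (slack = 11); inspection uses 94 of 99 (slack = 5).
Slack constraints have shadow price 0 (complementary slackness).
From A_Bᵀ y = c: 6·y_lathe time + 1·y_mill time = 56; 2·y_lathe time + 4·y_mill time = 37.
Solving: y_lathe time = 8.5, y_mill time = 5.
Shadow price of lathe time = 8.5.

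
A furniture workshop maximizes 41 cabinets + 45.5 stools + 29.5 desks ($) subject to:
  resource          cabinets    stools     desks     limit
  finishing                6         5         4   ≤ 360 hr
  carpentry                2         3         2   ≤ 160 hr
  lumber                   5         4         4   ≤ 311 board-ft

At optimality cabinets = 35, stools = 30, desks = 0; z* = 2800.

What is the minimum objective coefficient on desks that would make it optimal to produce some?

33

At the optimum: finishing uses 360 of 360 (binding); carpentry uses 160 of 160 (binding); lumber uses 295 of 311 (slack = 16).
By complementary slackness, y = 0 for the non-binding constraint.
Dual feasibility on the basic columns requires 6·y_finishing + 2·y_carpentry = 41, 5·y_finishing + 3·y_carpentry = 45.5.
→ y_finishing = 4 and y_carpentry = 8.5.
desks enters the basis when its profit ≥ yᵀa₃ = 4·4 + 8.5·2 = 33.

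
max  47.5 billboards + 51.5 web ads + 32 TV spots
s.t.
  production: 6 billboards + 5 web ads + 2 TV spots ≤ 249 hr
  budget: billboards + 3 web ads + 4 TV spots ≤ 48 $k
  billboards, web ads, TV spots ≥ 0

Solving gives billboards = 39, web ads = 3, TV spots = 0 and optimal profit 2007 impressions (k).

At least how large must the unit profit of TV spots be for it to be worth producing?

At the optimum: production uses 249 of 249 (binding); budget uses 48 of 48 (binding).
From A_Bᵀ y = c: 6·y_production + 1·y_budget = 47.5; 5·y_production + 3·y_budget = 51.5.
This yields shadow prices y_production = 7, y_budget = 5.5.
TV spots enters the basis when its profit ≥ yᵀa₃ = 7·2 + 5.5·4 = 36.

36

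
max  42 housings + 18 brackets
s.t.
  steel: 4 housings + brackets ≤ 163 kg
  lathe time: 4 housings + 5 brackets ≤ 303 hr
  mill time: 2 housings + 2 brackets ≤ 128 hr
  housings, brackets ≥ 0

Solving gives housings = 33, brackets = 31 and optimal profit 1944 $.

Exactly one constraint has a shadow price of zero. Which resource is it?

lathe time

steel: 163/163 (binding)
lathe time: 287/303 (slack 16)
mill time: 128/128 (binding)
By complementary slackness, a constraint with positive slack has shadow price 0 → lathe time.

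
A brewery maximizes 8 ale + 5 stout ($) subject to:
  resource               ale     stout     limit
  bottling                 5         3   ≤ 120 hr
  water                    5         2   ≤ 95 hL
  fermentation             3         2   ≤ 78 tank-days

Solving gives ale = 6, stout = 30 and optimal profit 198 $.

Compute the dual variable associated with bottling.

Binding: bottling and fermentation. Non-binding: water (5 unused).
Slack constraints have shadow price 0 (complementary slackness).
From A_Bᵀ y = c: 5·y_bottling + 3·y_fermentation = 8; 3·y_bottling + 2·y_fermentation = 5.
→ y_bottling = 1 and y_fermentation = 1.
Shadow price of bottling = 1.

1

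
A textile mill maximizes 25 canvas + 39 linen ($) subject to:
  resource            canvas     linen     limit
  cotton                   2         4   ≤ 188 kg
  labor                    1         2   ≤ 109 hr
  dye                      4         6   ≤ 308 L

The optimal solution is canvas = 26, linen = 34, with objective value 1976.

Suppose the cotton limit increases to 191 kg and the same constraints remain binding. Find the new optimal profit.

1980.5

At the optimum: cotton uses 188 of 188 (binding); labor uses 94 of 109 (slack = 15); dye uses 308 of 308 (binding).
By complementary slackness, y = 0 for the non-binding constraint.
The binding rows give the dual system: 2·y_cotton + 4·y_dye = 25 and 4·y_cotton + 6·y_dye = 39.
→ y_cotton = 1.5 and y_dye = 5.5.
Δz = y_cotton·Δb = 1.5 × (3) = 4.5, so new z* = 1976 + 4.5 = 1980.5.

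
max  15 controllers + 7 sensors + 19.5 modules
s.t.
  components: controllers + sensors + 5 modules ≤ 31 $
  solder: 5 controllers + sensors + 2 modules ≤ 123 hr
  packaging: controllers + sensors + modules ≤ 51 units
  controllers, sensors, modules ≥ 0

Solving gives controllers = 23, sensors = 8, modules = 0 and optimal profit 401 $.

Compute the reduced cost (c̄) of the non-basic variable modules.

Binding: components and solder. Non-binding: packaging (20 unused).
By complementary slackness, y = 0 for the non-binding constraint.
From A_Bᵀ y = c: 1·y_components + 5·y_solder = 15; 1·y_components + 1·y_solder = 7.
Solving: y_components = 5, y_solder = 2.
Reduced cost of modules: c₃ − yᵀa₃ = 19.5 − (5·5 + 2·2) = 19.5 − 29 = -9.5.

-9.5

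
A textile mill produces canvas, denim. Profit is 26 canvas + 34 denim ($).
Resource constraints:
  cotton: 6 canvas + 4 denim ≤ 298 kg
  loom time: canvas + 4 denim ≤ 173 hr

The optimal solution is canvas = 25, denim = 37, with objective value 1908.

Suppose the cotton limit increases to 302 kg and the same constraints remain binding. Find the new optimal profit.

Check each constraint at x*: cotton 298/298 (tight); loom time 173/173 (tight).
The binding rows give the dual system: 6·y_cotton + 1·y_loom time = 26 and 4·y_cotton + 4·y_loom time = 34.
This yields shadow prices y_cotton = 3.5, y_loom time = 5.
Δz = y_cotton·Δb = 3.5 × (4) = 14, so new z* = 1908 + 14 = 1922.

1922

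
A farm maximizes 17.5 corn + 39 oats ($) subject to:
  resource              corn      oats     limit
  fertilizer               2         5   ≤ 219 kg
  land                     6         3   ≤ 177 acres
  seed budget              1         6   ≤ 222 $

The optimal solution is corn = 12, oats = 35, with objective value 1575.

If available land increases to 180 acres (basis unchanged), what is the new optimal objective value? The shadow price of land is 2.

Δb = 3, so new z* = 1575 + (2)·(3) = 1575 + 6 = 1581.

1581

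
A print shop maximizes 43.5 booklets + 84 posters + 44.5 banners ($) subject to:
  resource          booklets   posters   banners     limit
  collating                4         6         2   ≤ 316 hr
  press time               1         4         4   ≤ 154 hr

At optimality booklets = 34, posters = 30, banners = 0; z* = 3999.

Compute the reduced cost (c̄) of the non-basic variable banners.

Check each constraint at x*: collating 316/316 (tight); press time 154/154 (tight).
From A_Bᵀ y = c: 4·y_collating + 1·y_press time = 43.5; 6·y_collating + 4·y_press time = 84.
This yields shadow prices y_collating = 9, y_press time = 7.5.
Reduced cost of banners: c₃ − yᵀa₃ = 44.5 − (9·2 + 7.5·4) = 44.5 − 48 = -3.5.

-3.5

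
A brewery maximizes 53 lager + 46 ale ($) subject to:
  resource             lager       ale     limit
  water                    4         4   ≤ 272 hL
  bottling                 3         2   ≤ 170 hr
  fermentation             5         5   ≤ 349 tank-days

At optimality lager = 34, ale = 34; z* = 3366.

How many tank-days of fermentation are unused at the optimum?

fermentation used = 5·34 + 5·34 = 340; slack = 349 − 340 = 9.

9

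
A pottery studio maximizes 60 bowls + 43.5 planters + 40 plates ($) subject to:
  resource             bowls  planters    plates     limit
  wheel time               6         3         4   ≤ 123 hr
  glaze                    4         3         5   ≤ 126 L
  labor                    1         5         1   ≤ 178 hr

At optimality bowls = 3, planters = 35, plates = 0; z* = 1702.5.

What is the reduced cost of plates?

Binding: wheel time and labor. Non-binding: glaze (9 unused).
Since glaze is not tight, its dual is 0.
From A_Bᵀ y = c: 6·y_wheel time + 1·y_labor = 60; 3·y_wheel time + 5·y_labor = 43.5.
Solving: y_wheel time = 9.5, y_labor = 3.
Reduced cost of plates: c₃ − yᵀa₃ = 40 − (9.5·4 + 3·1) = 40 − 41 = -1.

-1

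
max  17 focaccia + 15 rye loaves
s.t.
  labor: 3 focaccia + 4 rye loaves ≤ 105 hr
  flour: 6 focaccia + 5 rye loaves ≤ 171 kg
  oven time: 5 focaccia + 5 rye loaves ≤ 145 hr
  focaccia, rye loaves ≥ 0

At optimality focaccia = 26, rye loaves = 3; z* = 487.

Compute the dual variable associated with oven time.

1

At the optimum: labor uses 90 of 105 (slack = 15); flour uses 171 of 171 (binding); oven time uses 145 of 145 (binding).
Slack constraints have shadow price 0 (complementary slackness).
From A_Bᵀ y = c: 6·y_flour + 5·y_oven time = 17; 5·y_flour + 5·y_oven time = 15.
This yields shadow prices y_flour = 2, y_oven time = 1.
Shadow price of oven time = 1.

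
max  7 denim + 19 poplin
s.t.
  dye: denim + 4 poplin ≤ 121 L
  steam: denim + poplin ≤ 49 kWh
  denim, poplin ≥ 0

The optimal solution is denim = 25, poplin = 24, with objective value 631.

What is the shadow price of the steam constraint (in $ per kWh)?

At the optimum: dye uses 121 of 121 (binding); steam uses 49 of 49 (binding).
From A_Bᵀ y = c: 1·y_dye + 1·y_steam = 7; 4·y_dye + 1·y_steam = 19.
→ y_dye = 4 and y_steam = 3.
Shadow price of steam = 3.

3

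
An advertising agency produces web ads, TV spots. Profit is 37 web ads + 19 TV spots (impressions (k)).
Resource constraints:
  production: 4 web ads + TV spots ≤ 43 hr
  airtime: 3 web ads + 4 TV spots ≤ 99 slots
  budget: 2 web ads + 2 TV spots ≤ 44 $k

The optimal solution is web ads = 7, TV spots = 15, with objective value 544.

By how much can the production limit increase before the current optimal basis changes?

45

Binding constraints: production, budget. The basis is B = [[4,1],[2,2]] with det 6.
Per unit increase in production, x* moves by d = (0.3333, -0.3333).
The basis stays optimal until TV spots reaches 0; allowable increase = 45 hr.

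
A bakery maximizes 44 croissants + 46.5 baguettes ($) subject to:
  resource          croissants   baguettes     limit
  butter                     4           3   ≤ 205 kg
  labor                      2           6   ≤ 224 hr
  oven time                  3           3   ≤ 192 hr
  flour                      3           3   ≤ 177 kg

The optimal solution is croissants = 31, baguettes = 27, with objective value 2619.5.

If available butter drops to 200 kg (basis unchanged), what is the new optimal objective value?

2572

Binding: butter and labor. Non-binding: oven time (18 unused), flour (3 unused).
Since oven time, flour are not tight, their duals are 0.
From A_Bᵀ y = c: 4·y_butter + 2·y_labor = 44; 3·y_butter + 6·y_labor = 46.5.
→ y_butter = 9.5 and y_labor = 3.
Δz = y_butter·Δb = 9.5 × (-5) = -47.5, so new z* = 2619.5 − 47.5 = 2572.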